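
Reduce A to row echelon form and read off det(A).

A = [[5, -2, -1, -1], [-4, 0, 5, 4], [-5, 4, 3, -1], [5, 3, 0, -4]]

Forward elimination:
R2 <- R2 - (-4/5)*R1:  [    0  -8/5  21/5  16/5 ]
R3 <- R3 - (-1)*R1:  [  0   2   2  -2 ]
R4 <- R4 - (1)*R1:  [  0   5   1  -3 ]
R3 <- R3 - (-5/4)*R2:  [    0     0  29/4     2 ]
R4 <- R4 - (-25/8)*R2:  [     0      0  113/8      7 ]
R4 <- R4 - (113/58)*R3:  [     0      0      0  90/29 ]
Upper-triangular form:
[ 5    -2    -1     -1 ]
[ 0  -8/5  21/5   16/5 ]
[ 0     0  29/4      2 ]
[ 0     0     0  90/29 ]
det(A) = (-1)^0 * (5) * (-8/5) * (29/4) * (90/29) = -180  (0 row swaps -> sign +1)

det(A) = -180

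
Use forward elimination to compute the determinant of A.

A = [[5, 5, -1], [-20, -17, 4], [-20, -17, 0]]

det(A) = -60

Forward elimination:
R2 <- R2 - (-4)*R1:  [ 0  3  0 ]
R3 <- R3 - (-4)*R1:  [  0   3  -4 ]
R3 <- R3 - (1)*R2:  [  0   0  -4 ]
Upper-triangular form:
[ 5  5  -1 ]
[ 0  3   0 ]
[ 0  0  -4 ]
det(A) = (-1)^0 * (5) * (3) * (-4) = -60  (0 row swaps -> sign +1)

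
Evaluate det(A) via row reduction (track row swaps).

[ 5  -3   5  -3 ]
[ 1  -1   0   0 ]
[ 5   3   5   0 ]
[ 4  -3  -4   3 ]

Forward elimination:
R2 <- R2 - (1/5)*R1:  [    0  -2/5    -1   3/5 ]
R3 <- R3 - (1)*R1:  [ 0  6  0  3 ]
R4 <- R4 - (4/5)*R1:  [    0  -3/5    -8  27/5 ]
R3 <- R3 - (-15)*R2:  [   0    0  -15   12 ]
R4 <- R4 - (3/2)*R2:  [     0      0  -13/2    9/2 ]
R4 <- R4 - (13/30)*R3:  [     0      0      0  -7/10 ]
Upper-triangular form:
[ 5    -3    5     -3 ]
[ 0  -2/5   -1    3/5 ]
[ 0     0  -15     12 ]
[ 0     0    0  -7/10 ]
det(A) = (-1)^0 * (5) * (-2/5) * (-15) * (-7/10) = -21  (0 row swaps -> sign +1)

det(A) = -21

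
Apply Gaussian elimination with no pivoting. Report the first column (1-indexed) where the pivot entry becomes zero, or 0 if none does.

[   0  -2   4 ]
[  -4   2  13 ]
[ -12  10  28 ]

Naive forward elimination:
Pivot entry (1,1) is zero but row 2 has -4 in column 1 -> naive elimination stops; a row interchange (e.g. R1 <-> R2) would be required here.

first zero-pivot column = 1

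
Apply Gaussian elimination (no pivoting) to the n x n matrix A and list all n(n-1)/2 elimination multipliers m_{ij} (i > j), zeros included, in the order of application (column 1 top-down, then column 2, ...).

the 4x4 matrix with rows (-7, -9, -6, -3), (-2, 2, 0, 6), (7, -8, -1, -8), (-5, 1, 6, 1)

multipliers: 2/7, -1, 5/7, -119/32, 13/8, -12

Forward elimination:
R2 <- R2 - (2/7)*R1:  [    0  32/7  12/7  48/7 ]
R3 <- R3 - (-1)*R1:  [   0  -17   -7  -11 ]
R4 <- R4 - (5/7)*R1:  [    0  52/7  72/7  22/7 ]
R3 <- R3 - (-119/32)*R2:  [    0     0  -5/8  29/2 ]
R4 <- R4 - (13/8)*R2:  [    0     0  15/2    -8 ]
R4 <- R4 - (-12)*R3:  [   0    0    0  166 ]
Multipliers (in order of application): m_{21} = 2/7, m_{31} = -1, m_{41} = 5/7, m_{32} = -119/32, m_{42} = 13/8, m_{43} = -12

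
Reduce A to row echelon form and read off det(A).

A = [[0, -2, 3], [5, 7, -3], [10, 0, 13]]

det(A) = -20

Forward elimination:
R1 <-> R2   (pivot in column 1 was zero)
[  5   7  -3 ]
[  0  -2   3 ]
[ 10   0  13 ]
R3 <- R3 - (2)*R1:  [   0  -14   19 ]
R3 <- R3 - (7)*R2:  [  0   0  -2 ]
Upper-triangular form:
[ 5   7  -3 ]
[ 0  -2   3 ]
[ 0   0  -2 ]
det(A) = (-1)^1 * (5) * (-2) * (-2) = -20  (1 row swap -> sign -1)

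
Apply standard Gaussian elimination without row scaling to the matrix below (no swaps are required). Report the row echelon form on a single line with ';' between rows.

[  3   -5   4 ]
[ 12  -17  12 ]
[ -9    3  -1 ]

Forward elimination:
R2 <- R2 - (4)*R1:  [  0   3  -4 ]
R3 <- R3 - (-3)*R1:  [   0  -12   11 ]
R3 <- R3 - (-4)*R2:  [  0   0  -5 ]
Row echelon form:
[ 3  -5   4 ]
[ 0   3  -4 ]
[ 0   0  -5 ]

REF = [3 -5 4; 0 3 -4; 0 0 -5]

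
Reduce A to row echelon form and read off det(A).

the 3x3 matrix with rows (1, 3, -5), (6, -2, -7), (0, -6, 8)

det(A) = -22

Forward elimination:
R2 <- R2 - (6)*R1:  [   0  -20   23 ]
R3 <- R3 - (3/10)*R2:  [     0      0  11/10 ]
Upper-triangular form:
[ 1    3     -5 ]
[ 0  -20     23 ]
[ 0    0  11/10 ]
det(A) = (-1)^0 * (1) * (-20) * (11/10) = -22  (0 row swaps -> sign +1)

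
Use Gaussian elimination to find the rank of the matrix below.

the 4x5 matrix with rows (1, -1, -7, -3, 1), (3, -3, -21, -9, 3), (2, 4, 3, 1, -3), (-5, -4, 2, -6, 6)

Row reduction:
R2 <- R2 - (3)*R1:  [ 0  0  0  0  0 ]
R3 <- R3 - (2)*R1:  [  0   6  17   7  -5 ]
R4 <- R4 - (-5)*R1:  [   0   -9  -33  -21   11 ]
R2 <-> R3   (pivot in column 2 was zero)
[ 1  -1   -7   -3   1 ]
[ 0   6   17    7  -5 ]
[ 0   0    0    0   0 ]
[ 0  -9  -33  -21  11 ]
R4 <- R4 - (-3/2)*R2:  [     0      0  -15/2  -21/2    7/2 ]
R3 <-> R4   (pivot in column 3 was zero)
[ 1  -1     -7     -3    1 ]
[ 0   6     17      7   -5 ]
[ 0   0  -15/2  -21/2  7/2 ]
[ 0   0      0      0    0 ]
Row echelon form:
[ 1  -1     -7     -3    1 ]
[ 0   6     17      7   -5 ]
[ 0   0  -15/2  -21/2  7/2 ]
[ 0   0      0      0    0 ]
Nonzero rows / pivot columns: 3

rank(A) = 3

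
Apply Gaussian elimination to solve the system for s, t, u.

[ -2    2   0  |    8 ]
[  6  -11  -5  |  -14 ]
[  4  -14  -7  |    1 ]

Forward elimination on [A|b]:
R2 <- R2 - (-3)*R1:  [  0  -5  -5  10 ]
R3 <- R3 - (-2)*R1:  [   0  -10   -7   17 ]
R3 <- R3 - (2)*R2:  [  0   0   3  -3 ]
Row echelon form:
[ -2   2   0  |   8 ]
[  0  -5  -5  |  10 ]
[  0   0   3  |  -3 ]
Back-substitution:
u = (-3) / 3 = -1
t = (10 - (-5)*(-1)) / -5 = -1
s = (8 - (2)*(-1)) / -2 = -5

(-5, -1, -1)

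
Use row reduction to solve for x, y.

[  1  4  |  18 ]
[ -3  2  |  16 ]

Forward elimination on [A|b]:
R2 <- R2 - (-3)*R1:  [  0  14  70 ]
Row echelon form:
[ 1   4  |  18 ]
[ 0  14  |  70 ]
Back-substitution:
y = (70) / 14 = 5
x = (18 - (4)*(5)) / 1 = -2

(-2, 5)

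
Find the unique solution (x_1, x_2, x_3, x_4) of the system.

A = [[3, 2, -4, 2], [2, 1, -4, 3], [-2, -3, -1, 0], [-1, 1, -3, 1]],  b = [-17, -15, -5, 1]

Forward elimination on [A|b]:
R2 <- R2 - (2/3)*R1:  [     0   -1/3   -4/3    5/3  -11/3 ]
R3 <- R3 - (-2/3)*R1:  [     0   -5/3  -11/3    4/3  -49/3 ]
R4 <- R4 - (-1/3)*R1:  [     0    5/3  -13/3    5/3  -14/3 ]
R3 <- R3 - (5)*R2:  [  0   0   3  -7   2 ]
R4 <- R4 - (-5)*R2:  [   0    0  -11   10  -23 ]
R4 <- R4 - (-11/3)*R3:  [     0      0      0  -47/3  -47/3 ]
Row echelon form:
[ 3     2    -4      2  |    -17 ]
[ 0  -1/3  -4/3    5/3  |  -11/3 ]
[ 0     0     3     -7  |      2 ]
[ 0     0     0  -47/3  |  -47/3 ]
Back-substitution:
x_4 = (-47/3) / (-47/3) = 1
x_3 = (2 - (-7)*(1)) / 3 = 3
x_2 = (-11/3 - (-4/3)*(3) - (5/3)*(1)) / (-1/3) = 4
x_1 = (-17 - (2)*(4) - (-4)*(3) - (2)*(1)) / 3 = -5

(-5, 4, 3, 1)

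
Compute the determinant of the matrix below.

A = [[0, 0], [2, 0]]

Forward elimination:
R1 <-> R2   (pivot in column 1 was zero)
[ 2  0 ]
[ 0  0 ]
Upper-triangular form:
[ 2  0 ]
[ 0  0 ]
det(A) = (-1)^1 * (2) * (0) = 0  (1 row swap -> sign -1)

det(A) = 0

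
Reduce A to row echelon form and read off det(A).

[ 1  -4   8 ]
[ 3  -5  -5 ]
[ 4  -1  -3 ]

det(A) = 190

Forward elimination:
R2 <- R2 - (3)*R1:  [   0    7  -29 ]
R3 <- R3 - (4)*R1:  [   0   15  -35 ]
R3 <- R3 - (15/7)*R2:  [     0      0  190/7 ]
Upper-triangular form:
[ 1  -4      8 ]
[ 0   7    -29 ]
[ 0   0  190/7 ]
det(A) = (-1)^0 * (1) * (7) * (190/7) = 190  (0 row swaps -> sign +1)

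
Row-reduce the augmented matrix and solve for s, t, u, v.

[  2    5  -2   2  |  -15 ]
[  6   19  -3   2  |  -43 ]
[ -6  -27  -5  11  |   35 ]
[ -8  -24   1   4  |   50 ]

Forward elimination on [A|b]:
R2 <- R2 - (3)*R1:  [  0   4   3  -4   2 ]
R3 <- R3 - (-3)*R1:  [   0  -12  -11   17  -10 ]
R4 <- R4 - (-4)*R1:  [   0   -4   -7   12  -10 ]
R3 <- R3 - (-3)*R2:  [  0   0  -2   5  -4 ]
R4 <- R4 - (-1)*R2:  [  0   0  -4   8  -8 ]
R4 <- R4 - (2)*R3:  [  0   0   0  -2   0 ]
Row echelon form:
[ 2  5  -2   2  |  -15 ]
[ 0  4   3  -4  |    2 ]
[ 0  0  -2   5  |   -4 ]
[ 0  0   0  -2  |    0 ]
Back-substitution:
v = (0) / -2 = 0
u = (-4 - (5)*(0)) / -2 = 2
t = (2 - (3)*(2) - (-4)*(0)) / 4 = -1
s = (-15 - (5)*(-1) - (-2)*(2) - (2)*(0)) / 2 = -3

(-3, -1, 2, 0)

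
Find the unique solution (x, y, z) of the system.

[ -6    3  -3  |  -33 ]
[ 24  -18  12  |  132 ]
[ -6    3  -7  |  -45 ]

Forward elimination on [A|b]:
R2 <- R2 - (-4)*R1:  [  0  -6   0   0 ]
R3 <- R3 - (1)*R1:  [   0    0   -4  -12 ]
Row echelon form:
[ -6   3  -3  |  -33 ]
[  0  -6   0  |    0 ]
[  0   0  -4  |  -12 ]
Back-substitution:
z = (-12) / -4 = 3
y = (0) / -6 = 0
x = (-33 - (3)*(0) - (-3)*(3)) / -6 = 4

(4, 0, 3)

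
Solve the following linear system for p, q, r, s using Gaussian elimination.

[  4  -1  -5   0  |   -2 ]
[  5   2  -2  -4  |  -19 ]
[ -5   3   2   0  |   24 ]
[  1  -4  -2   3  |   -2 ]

Forward elimination on [A|b]:
R2 <- R2 - (5/4)*R1:  [     0   13/4   17/4     -4  -33/2 ]
R3 <- R3 - (-5/4)*R1:  [     0    7/4  -17/4      0   43/2 ]
R4 <- R4 - (1/4)*R1:  [     0  -15/4   -3/4      3   -3/2 ]
R3 <- R3 - (7/13)*R2:  [      0       0  -85/13   28/13  395/13 ]
R4 <- R4 - (-15/13)*R2:  [       0        0    54/13   -21/13  -267/13 ]
R4 <- R4 - (-54/85)*R3:  [      0       0       0  -21/85  -21/17 ]
Row echelon form:
[ 4    -1      -5       0  |      -2 ]
[ 0  13/4    17/4      -4  |   -33/2 ]
[ 0     0  -85/13   28/13  |  395/13 ]
[ 0     0       0  -21/85  |  -21/17 ]
Back-substitution:
s = (-21/17) / (-21/85) = 5
r = (395/13 - (28/13)*(5)) / (-85/13) = -3
q = (-33/2 - (17/4)*(-3) - (-4)*(5)) / (13/4) = 5
p = (-2 - (-1)*(5) - (-5)*(-3)) / 4 = -3

(-3, 5, -3, 5)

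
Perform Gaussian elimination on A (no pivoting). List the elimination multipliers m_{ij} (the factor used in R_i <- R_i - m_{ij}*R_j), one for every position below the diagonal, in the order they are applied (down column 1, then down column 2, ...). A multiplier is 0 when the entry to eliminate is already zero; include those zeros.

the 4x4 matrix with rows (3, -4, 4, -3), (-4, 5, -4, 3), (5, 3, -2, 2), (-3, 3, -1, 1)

Forward elimination:
R2 <- R2 - (-4/3)*R1:  [    0  -1/3   4/3    -1 ]
R3 <- R3 - (5/3)*R1:  [     0   29/3  -26/3      7 ]
R4 <- R4 - (-1)*R1:  [  0  -1   3  -2 ]
R3 <- R3 - (-29)*R2:  [   0    0   30  -22 ]
R4 <- R4 - (3)*R2:  [  0   0  -1   1 ]
R4 <- R4 - (-1/30)*R3:  [    0     0     0  4/15 ]
Multipliers (in order of application): m_{21} = -4/3, m_{31} = 5/3, m_{41} = -1, m_{32} = -29, m_{42} = 3, m_{43} = -1/30

multipliers: -4/3, 5/3, -1, -29, 3, -1/30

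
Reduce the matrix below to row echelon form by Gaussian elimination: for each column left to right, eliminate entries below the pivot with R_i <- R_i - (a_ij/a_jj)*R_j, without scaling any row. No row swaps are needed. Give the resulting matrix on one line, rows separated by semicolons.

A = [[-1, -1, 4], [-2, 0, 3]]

Forward elimination:
R2 <- R2 - (2)*R1:  [  0   2  -5 ]
Row echelon form:
[ -1  -1   4 ]
[  0   2  -5 ]

REF = [-1 -1 4; 0 2 -5]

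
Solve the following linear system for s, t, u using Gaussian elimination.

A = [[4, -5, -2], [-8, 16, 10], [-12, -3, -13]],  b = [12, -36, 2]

(2, 0, -2)

Forward elimination on [A|b]:
R2 <- R2 - (-2)*R1:  [   0    6    6  -12 ]
R3 <- R3 - (-3)*R1:  [   0  -18  -19   38 ]
R3 <- R3 - (-3)*R2:  [  0   0  -1   2 ]
Row echelon form:
[ 4  -5  -2  |   12 ]
[ 0   6   6  |  -12 ]
[ 0   0  -1  |    2 ]
Back-substitution:
u = (2) / -1 = -2
t = (-12 - (6)*(-2)) / 6 = 0
s = (12 - (-5)*(0) - (-2)*(-2)) / 4 = 2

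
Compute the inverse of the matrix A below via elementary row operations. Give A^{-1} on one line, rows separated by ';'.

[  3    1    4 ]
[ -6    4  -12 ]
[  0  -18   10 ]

Gauss-Jordan on [A | I]:
R1 <- (1/3)*R1:  [   1  1/3  4/3  |  1/3    0    0 ]
R2 <- R2 - (-6)*R1:  [  0   6  -4  |   2   1   0 ]
R2 <- (1/6)*R2:  [    0     1  -2/3  |   1/3   1/6     0 ]
R1 <- R1 - (1/3)*R2:  [     1      0   14/9  |    2/9  -1/18      0 ]
R3 <- R3 - (-18)*R2:  [  0   0  -2  |   6   3   1 ]
R3 <- (1/-2)*R3:  [    0     0     1  |    -3  -3/2  -1/2 ]
R1 <- R1 - (14/9)*R3:  [     1      0      0  |   44/9  41/18    7/9 ]
R2 <- R2 - (-2/3)*R3:  [    0     1     0  |  -5/3  -5/6  -1/3 ]
Right block of [I | A^{-1}] is the inverse:
[ 44/9  41/18   7/9 ]
[ -5/3   -5/6  -1/3 ]
[   -3   -3/2  -1/2 ]

inverse = [44/9 41/18 7/9; -5/3 -5/6 -1/3; -3 -3/2 -1/2]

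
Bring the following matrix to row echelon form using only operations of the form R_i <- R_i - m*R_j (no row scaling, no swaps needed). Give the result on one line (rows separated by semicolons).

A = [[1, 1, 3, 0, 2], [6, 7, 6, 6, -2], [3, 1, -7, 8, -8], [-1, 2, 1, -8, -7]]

REF = [1 1 3 0 2; 0 1 -12 6 -14; 0 0 -40 20 -42; 0 0 0 -6 -5]

Forward elimination:
R2 <- R2 - (6)*R1:  [   0    1  -12    6  -14 ]
R3 <- R3 - (3)*R1:  [   0   -2  -16    8  -14 ]
R4 <- R4 - (-1)*R1:  [  0   3   4  -8  -5 ]
R3 <- R3 - (-2)*R2:  [   0    0  -40   20  -42 ]
R4 <- R4 - (3)*R2:  [   0    0   40  -26   37 ]
R4 <- R4 - (-1)*R3:  [  0   0   0  -6  -5 ]
Row echelon form:
[ 1  1    3   0    2 ]
[ 0  1  -12   6  -14 ]
[ 0  0  -40  20  -42 ]
[ 0  0    0  -6   -5 ]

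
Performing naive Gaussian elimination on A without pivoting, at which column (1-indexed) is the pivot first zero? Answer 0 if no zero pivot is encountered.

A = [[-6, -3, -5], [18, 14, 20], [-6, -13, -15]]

first zero-pivot column = 3

Naive forward elimination:
R2 <- R2 - (-3)*R1:  [ 0  5  5 ]
R3 <- R3 - (1)*R1:  [   0  -10  -10 ]
R3 <- R3 - (-2)*R2:  [ 0  0  0 ]
Matrix at this point:
[ -6  -3  -5 ]
[  0   5   5 ]
[  0   0   0 ]
Pivot entry (3,3) in the last row is zero and there are no rows below to swap with -> zero pivot in column 3 (A is singular).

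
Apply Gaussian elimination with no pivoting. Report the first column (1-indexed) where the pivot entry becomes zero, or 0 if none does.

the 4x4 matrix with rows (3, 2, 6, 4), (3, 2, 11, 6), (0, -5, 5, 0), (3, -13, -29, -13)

first zero-pivot column = 2

Naive forward elimination:
R2 <- R2 - (1)*R1:  [ 0  0  5  2 ]
R4 <- R4 - (1)*R1:  [   0  -15  -35  -17 ]
Matrix at this point:
[ 3    2    6    4 ]
[ 0    0    5    2 ]
[ 0   -5    5    0 ]
[ 0  -15  -35  -17 ]
Pivot entry (2,2) is zero but row 3 has -5 in column 2 -> naive elimination stops; a row interchange (e.g. R2 <-> R3) would be required here.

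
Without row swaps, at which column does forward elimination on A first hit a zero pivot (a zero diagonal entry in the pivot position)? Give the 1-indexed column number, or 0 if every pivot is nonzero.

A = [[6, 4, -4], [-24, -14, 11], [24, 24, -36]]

Naive forward elimination:
R2 <- R2 - (-4)*R1:  [  0   2  -5 ]
R3 <- R3 - (4)*R1:  [   0    8  -20 ]
R3 <- R3 - (4)*R2:  [ 0  0  0 ]
Matrix at this point:
[ 6  4  -4 ]
[ 0  2  -5 ]
[ 0  0   0 ]
Pivot entry (3,3) in the last row is zero and there are no rows below to swap with -> zero pivot in column 3 (A is singular).

first zero-pivot column = 3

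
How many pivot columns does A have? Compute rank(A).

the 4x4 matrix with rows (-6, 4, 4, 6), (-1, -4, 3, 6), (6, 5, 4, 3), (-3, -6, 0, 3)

Row reduction:
R2 <- R2 - (1/6)*R1:  [     0  -14/3    7/3      5 ]
R3 <- R3 - (-1)*R1:  [ 0  9  8  9 ]
R4 <- R4 - (1/2)*R1:  [  0  -8  -2   0 ]
R3 <- R3 - (-27/14)*R2:  [      0       0    25/2  261/14 ]
R4 <- R4 - (12/7)*R2:  [     0      0     -6  -60/7 ]
R4 <- R4 - (-12/25)*R3:  [      0       0       0  66/175 ]
Row echelon form:
[ -6      4     4       6 ]
[  0  -14/3   7/3       5 ]
[  0      0  25/2  261/14 ]
[  0      0     0  66/175 ]
Nonzero rows / pivot columns: 4

rank(A) = 4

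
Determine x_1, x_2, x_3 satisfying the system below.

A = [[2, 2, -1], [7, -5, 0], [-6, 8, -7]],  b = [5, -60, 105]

(-5, 5, -5)

Forward elimination on [A|b]:
R2 <- R2 - (7/2)*R1:  [      0     -12     7/2  -155/2 ]
R3 <- R3 - (-3)*R1:  [   0   14  -10  120 ]
R3 <- R3 - (-7/6)*R2:  [      0       0  -71/12  355/12 ]
Row echelon form:
[ 2    2      -1  |       5 ]
[ 0  -12     7/2  |  -155/2 ]
[ 0    0  -71/12  |  355/12 ]
Back-substitution:
x_3 = (355/12) / (-71/12) = -5
x_2 = (-155/2 - (7/2)*(-5)) / -12 = 5
x_1 = (5 - (2)*(5) - (-1)*(-5)) / 2 = -5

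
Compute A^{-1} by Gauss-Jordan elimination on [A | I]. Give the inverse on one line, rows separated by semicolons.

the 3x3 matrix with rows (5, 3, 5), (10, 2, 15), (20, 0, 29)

Gauss-Jordan on [A | I]:
R1 <- (1/5)*R1:  [   1  3/5    1  |  1/5    0    0 ]
R2 <- R2 - (10)*R1:  [  0  -4   5  |  -2   1   0 ]
R3 <- R3 - (20)*R1:  [   0  -12    9  |   -4    0    1 ]
R2 <- (1/-4)*R2:  [    0     1  -5/4  |   1/2  -1/4     0 ]
R1 <- R1 - (3/5)*R2:  [     1      0    7/4  |  -1/10   3/20      0 ]
R3 <- R3 - (-12)*R2:  [  0   0  -6  |   2  -3   1 ]
R3 <- (1/-6)*R3:  [    0     0     1  |  -1/3   1/2  -1/6 ]
R1 <- R1 - (7/4)*R3:  [      1       0       0  |   29/60  -29/40    7/24 ]
R2 <- R2 - (-5/4)*R3:  [     0      1      0  |   1/12    3/8  -5/24 ]
Right block of [I | A^{-1}] is the inverse:
[ 29/60  -29/40   7/24 ]
[  1/12     3/8  -5/24 ]
[  -1/3     1/2   -1/6 ]

inverse = [29/60 -29/40 7/24; 1/12 3/8 -5/24; -1/3 1/2 -1/6]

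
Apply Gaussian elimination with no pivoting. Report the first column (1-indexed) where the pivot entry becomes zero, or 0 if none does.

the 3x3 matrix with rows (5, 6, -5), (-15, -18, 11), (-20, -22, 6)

first zero-pivot column = 2

Naive forward elimination:
R2 <- R2 - (-3)*R1:  [  0   0  -4 ]
R3 <- R3 - (-4)*R1:  [   0    2  -14 ]
Matrix at this point:
[ 5  6   -5 ]
[ 0  0   -4 ]
[ 0  2  -14 ]
Pivot entry (2,2) is zero but row 3 has 2 in column 2 -> naive elimination stops; a row interchange (e.g. R2 <-> R3) would be required here.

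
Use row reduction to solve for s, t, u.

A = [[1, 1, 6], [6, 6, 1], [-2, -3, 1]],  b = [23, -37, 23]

(-3, -4, 5)

Forward elimination on [A|b]:
R2 <- R2 - (6)*R1:  [    0     0   -35  -175 ]
R3 <- R3 - (-2)*R1:  [  0  -1  13  69 ]
R2 <-> R3   (pivot in column 2 was zero)
[ 1   1    6    23 ]
[ 0  -1   13    69 ]
[ 0   0  -35  -175 ]
Row echelon form:
[ 1   1    6  |    23 ]
[ 0  -1   13  |    69 ]
[ 0   0  -35  |  -175 ]
Back-substitution:
u = (-175) / -35 = 5
t = (69 - (13)*(5)) / -1 = -4
s = (23 - (1)*(-4) - (6)*(5)) / 1 = -3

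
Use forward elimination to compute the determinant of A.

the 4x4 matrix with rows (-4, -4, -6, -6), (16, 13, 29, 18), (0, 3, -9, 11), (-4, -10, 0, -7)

det(A) = -288

Forward elimination:
R2 <- R2 - (-4)*R1:  [  0  -3   5  -6 ]
R4 <- R4 - (1)*R1:  [  0  -6   6  -1 ]
R3 <- R3 - (-1)*R2:  [  0   0  -4   5 ]
R4 <- R4 - (2)*R2:  [  0   0  -4  11 ]
R4 <- R4 - (1)*R3:  [ 0  0  0  6 ]
Upper-triangular form:
[ -4  -4  -6  -6 ]
[  0  -3   5  -6 ]
[  0   0  -4   5 ]
[  0   0   0   6 ]
det(A) = (-1)^0 * (-4) * (-3) * (-4) * (6) = -288  (0 row swaps -> sign +1)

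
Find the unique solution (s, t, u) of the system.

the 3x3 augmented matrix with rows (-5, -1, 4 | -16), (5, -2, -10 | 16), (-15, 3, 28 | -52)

(2, 2, -1)

Forward elimination on [A|b]:
R2 <- R2 - (-1)*R1:  [  0  -3  -6   0 ]
R3 <- R3 - (3)*R1:  [  0   6  16  -4 ]
R3 <- R3 - (-2)*R2:  [  0   0   4  -4 ]
Row echelon form:
[ -5  -1   4  |  -16 ]
[  0  -3  -6  |    0 ]
[  0   0   4  |   -4 ]
Back-substitution:
u = (-4) / 4 = -1
t = (0 - (-6)*(-1)) / -3 = 2
s = (-16 - (-1)*(2) - (4)*(-1)) / -5 = 2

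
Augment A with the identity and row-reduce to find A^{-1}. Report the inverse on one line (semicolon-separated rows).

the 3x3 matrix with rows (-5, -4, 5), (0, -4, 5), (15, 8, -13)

inverse = [-1/5 1/5 0; -5/4 1/6 -5/12; -1 1/3 -1/3]

Gauss-Jordan on [A | I]:
R1 <- (1/-5)*R1:  [    1   4/5    -1  |  -1/5     0     0 ]
R3 <- R3 - (15)*R1:  [  0  -4   2  |   3   0   1 ]
R2 <- (1/-4)*R2:  [    0     1  -5/4  |     0  -1/4     0 ]
R1 <- R1 - (4/5)*R2:  [    1     0     0  |  -1/5   1/5     0 ]
R3 <- R3 - (-4)*R2:  [  0   0  -3  |   3  -1   1 ]
R3 <- (1/-3)*R3:  [    0     0     1  |    -1   1/3  -1/3 ]
R2 <- R2 - (-5/4)*R3:  [     0      1      0  |   -5/4    1/6  -5/12 ]
Right block of [I | A^{-1}] is the inverse:
[ -1/5  1/5      0 ]
[ -5/4  1/6  -5/12 ]
[   -1  1/3   -1/3 ]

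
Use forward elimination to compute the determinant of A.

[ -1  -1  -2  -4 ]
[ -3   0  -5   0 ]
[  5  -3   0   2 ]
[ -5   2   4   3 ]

det(A) = 380

Forward elimination:
R2 <- R2 - (3)*R1:  [  0   3   1  12 ]
R3 <- R3 - (-5)*R1:  [   0   -8  -10  -18 ]
R4 <- R4 - (5)*R1:  [  0   7  14  23 ]
R3 <- R3 - (-8/3)*R2:  [     0      0  -22/3     14 ]
R4 <- R4 - (7/3)*R2:  [    0     0  35/3    -5 ]
R4 <- R4 - (-35/22)*R3:  [      0       0       0  190/11 ]
Upper-triangular form:
[ -1  -1     -2      -4 ]
[  0   3      1      12 ]
[  0   0  -22/3      14 ]
[  0   0      0  190/11 ]
det(A) = (-1)^0 * (-1) * (3) * (-22/3) * (190/11) = 380  (0 row swaps -> sign +1)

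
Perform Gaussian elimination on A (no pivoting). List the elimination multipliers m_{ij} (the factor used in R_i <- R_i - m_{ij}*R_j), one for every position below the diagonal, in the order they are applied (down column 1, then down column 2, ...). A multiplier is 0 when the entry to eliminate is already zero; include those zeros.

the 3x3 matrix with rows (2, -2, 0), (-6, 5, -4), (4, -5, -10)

multipliers: -3, 2, 1

Forward elimination:
R2 <- R2 - (-3)*R1:  [  0  -1  -4 ]
R3 <- R3 - (2)*R1:  [   0   -1  -10 ]
R3 <- R3 - (1)*R2:  [  0   0  -6 ]
Multipliers (in order of application): m_{21} = -3, m_{31} = 2, m_{32} = 1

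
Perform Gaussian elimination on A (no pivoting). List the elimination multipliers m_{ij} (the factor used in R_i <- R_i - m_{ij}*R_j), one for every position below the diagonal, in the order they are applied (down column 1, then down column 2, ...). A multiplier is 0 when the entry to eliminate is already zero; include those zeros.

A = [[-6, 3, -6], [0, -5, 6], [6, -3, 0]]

multipliers: 0, -1, 0

Forward elimination:
R2: entry in column 1 is already 0 -> m_{21} = 0 (no row operation needed)
R3 <- R3 - (-1)*R1:  [  0   0  -6 ]
R3: entry in column 2 is already 0 -> m_{32} = 0 (no row operation needed)
Multipliers (in order of application): m_{21} = 0, m_{31} = -1, m_{32} = 0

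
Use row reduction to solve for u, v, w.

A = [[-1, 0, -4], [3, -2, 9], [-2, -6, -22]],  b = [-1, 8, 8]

(-3, -4, 1)

Forward elimination on [A|b]:
R2 <- R2 - (-3)*R1:  [  0  -2  -3   5 ]
R3 <- R3 - (2)*R1:  [   0   -6  -14   10 ]
R3 <- R3 - (3)*R2:  [  0   0  -5  -5 ]
Row echelon form:
[ -1   0  -4  |  -1 ]
[  0  -2  -3  |   5 ]
[  0   0  -5  |  -5 ]
Back-substitution:
w = (-5) / -5 = 1
v = (5 - (-3)*(1)) / -2 = -4
u = (-1 - (-4)*(1)) / -1 = -3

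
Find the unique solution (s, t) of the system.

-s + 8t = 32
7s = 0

Forward elimination on [A|b]:
R2 <- R2 - (-7)*R1:  [   0   56  224 ]
Row echelon form:
[ -1   8  |   32 ]
[  0  56  |  224 ]
Back-substitution:
t = (224) / 56 = 4
s = (32 - (8)*(4)) / -1 = 0

(0, 4)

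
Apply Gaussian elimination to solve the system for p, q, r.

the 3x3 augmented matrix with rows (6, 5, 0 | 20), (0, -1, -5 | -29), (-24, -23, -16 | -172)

(0, 4, 5)

Forward elimination on [A|b]:
R3 <- R3 - (-4)*R1:  [   0   -3  -16  -92 ]
R3 <- R3 - (3)*R2:  [  0   0  -1  -5 ]
Row echelon form:
[ 6   5   0  |   20 ]
[ 0  -1  -5  |  -29 ]
[ 0   0  -1  |   -5 ]
Back-substitution:
r = (-5) / -1 = 5
q = (-29 - (-5)*(5)) / -1 = 4
p = (20 - (5)*(4)) / 6 = 0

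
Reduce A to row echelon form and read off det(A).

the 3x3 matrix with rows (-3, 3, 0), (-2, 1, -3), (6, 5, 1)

det(A) = -96

Forward elimination:
R2 <- R2 - (2/3)*R1:  [  0  -1  -3 ]
R3 <- R3 - (-2)*R1:  [  0  11   1 ]
R3 <- R3 - (-11)*R2:  [   0    0  -32 ]
Upper-triangular form:
[ -3   3    0 ]
[  0  -1   -3 ]
[  0   0  -32 ]
det(A) = (-1)^0 * (-3) * (-1) * (-32) = -96  (0 row swaps -> sign +1)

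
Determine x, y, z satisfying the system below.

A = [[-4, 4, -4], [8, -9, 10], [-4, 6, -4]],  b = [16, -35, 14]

(-3, -1, -2)

Forward elimination on [A|b]:
R2 <- R2 - (-2)*R1:  [  0  -1   2  -3 ]
R3 <- R3 - (1)*R1:  [  0   2   0  -2 ]
R3 <- R3 - (-2)*R2:  [  0   0   4  -8 ]
Row echelon form:
[ -4   4  -4  |  16 ]
[  0  -1   2  |  -3 ]
[  0   0   4  |  -8 ]
Back-substitution:
z = (-8) / 4 = -2
y = (-3 - (2)*(-2)) / -1 = -1
x = (16 - (4)*(-1) - (-4)*(-2)) / -4 = -3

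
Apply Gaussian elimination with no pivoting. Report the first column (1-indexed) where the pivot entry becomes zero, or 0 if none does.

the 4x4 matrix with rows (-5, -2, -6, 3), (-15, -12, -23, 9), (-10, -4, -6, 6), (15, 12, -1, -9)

Naive forward elimination:
R2 <- R2 - (3)*R1:  [  0  -6  -5   0 ]
R3 <- R3 - (2)*R1:  [ 0  0  6  0 ]
R4 <- R4 - (-3)*R1:  [   0    6  -19    0 ]
R4 <- R4 - (-1)*R2:  [   0    0  -24    0 ]
R4 <- R4 - (-4)*R3:  [ 0  0  0  0 ]
Matrix at this point:
[ -5  -2  -6  3 ]
[  0  -6  -5  0 ]
[  0   0   6  0 ]
[  0   0   0  0 ]
Pivot entry (4,4) in the last row is zero and there are no rows below to swap with -> zero pivot in column 4 (A is singular).

first zero-pivot column = 4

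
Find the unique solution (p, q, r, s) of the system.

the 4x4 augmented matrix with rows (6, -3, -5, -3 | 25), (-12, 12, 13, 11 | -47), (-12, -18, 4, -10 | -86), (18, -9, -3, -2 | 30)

(3, 4, -2, -3)

Forward elimination on [A|b]:
R2 <- R2 - (-2)*R1:  [ 0  6  3  5  3 ]
R3 <- R3 - (-2)*R1:  [   0  -24   -6  -16  -36 ]
R4 <- R4 - (3)*R1:  [   0    0   12    7  -45 ]
R3 <- R3 - (-4)*R2:  [   0    0    6    4  -24 ]
R4 <- R4 - (2)*R3:  [  0   0   0  -1   3 ]
Row echelon form:
[ 6  -3  -5  -3  |   25 ]
[ 0   6   3   5  |    3 ]
[ 0   0   6   4  |  -24 ]
[ 0   0   0  -1  |    3 ]
Back-substitution:
s = (3) / -1 = -3
r = (-24 - (4)*(-3)) / 6 = -2
q = (3 - (3)*(-2) - (5)*(-3)) / 6 = 4
p = (25 - (-3)*(4) - (-5)*(-2) - (-3)*(-3)) / 6 = 3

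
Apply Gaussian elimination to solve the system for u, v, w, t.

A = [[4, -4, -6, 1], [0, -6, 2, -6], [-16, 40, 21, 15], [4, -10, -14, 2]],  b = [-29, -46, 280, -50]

Forward elimination on [A|b]:
R3 <- R3 - (-4)*R1:  [   0   24   -3   19  164 ]
R4 <- R4 - (1)*R1:  [   0   -6   -8    1  -21 ]
R3 <- R3 - (-4)*R2:  [   0    0    5   -5  -20 ]
R4 <- R4 - (1)*R2:  [   0    0  -10    7   25 ]
R4 <- R4 - (-2)*R3:  [   0    0    0   -3  -15 ]
Row echelon form:
[ 4  -4  -6   1  |  -29 ]
[ 0  -6   2  -6  |  -46 ]
[ 0   0   5  -5  |  -20 ]
[ 0   0   0  -3  |  -15 ]
Back-substitution:
t = (-15) / -3 = 5
w = (-20 - (-5)*(5)) / 5 = 1
v = (-46 - (2)*(1) - (-6)*(5)) / -6 = 3
u = (-29 - (-4)*(3) - (-6)*(1) - (1)*(5)) / 4 = -4

(-4, 3, 1, 5)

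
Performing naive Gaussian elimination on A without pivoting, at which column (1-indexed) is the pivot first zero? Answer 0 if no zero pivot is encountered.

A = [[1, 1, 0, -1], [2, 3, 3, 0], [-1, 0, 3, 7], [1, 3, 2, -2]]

Naive forward elimination:
R2 <- R2 - (2)*R1:  [ 0  1  3  2 ]
R3 <- R3 - (-1)*R1:  [ 0  1  3  6 ]
R4 <- R4 - (1)*R1:  [  0   2   2  -1 ]
R3 <- R3 - (1)*R2:  [ 0  0  0  4 ]
R4 <- R4 - (2)*R2:  [  0   0  -4  -5 ]
Matrix at this point:
[ 1  1   0  -1 ]
[ 0  1   3   2 ]
[ 0  0   0   4 ]
[ 0  0  -4  -5 ]
Pivot entry (3,3) is zero but row 4 has -4 in column 3 -> naive elimination stops; a row interchange (e.g. R3 <-> R4) would be required here.

first zero-pivot column = 3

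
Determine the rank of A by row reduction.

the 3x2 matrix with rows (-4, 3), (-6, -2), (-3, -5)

Row reduction:
R2 <- R2 - (3/2)*R1:  [     0  -13/2 ]
R3 <- R3 - (3/4)*R1:  [     0  -29/4 ]
R3 <- R3 - (29/26)*R2:  [ 0  0 ]
Row echelon form:
[ -4      3 ]
[  0  -13/2 ]
[  0      0 ]
Nonzero rows / pivot columns: 2

rank(A) = 2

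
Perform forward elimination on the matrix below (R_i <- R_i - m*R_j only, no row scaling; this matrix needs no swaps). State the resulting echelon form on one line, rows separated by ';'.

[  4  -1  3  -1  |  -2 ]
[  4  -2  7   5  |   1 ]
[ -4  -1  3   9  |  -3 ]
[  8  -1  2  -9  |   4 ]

Forward elimination:
R2 <- R2 - (1)*R1:  [  0  -1   4   6   3 ]
R3 <- R3 - (-1)*R1:  [  0  -2   6   8  -5 ]
R4 <- R4 - (2)*R1:  [  0   1  -4  -7   8 ]
R3 <- R3 - (2)*R2:  [   0    0   -2   -4  -11 ]
R4 <- R4 - (-1)*R2:  [  0   0   0  -1  11 ]
Row echelon form:
[ 4  -1   3  -1  |   -2 ]
[ 0  -1   4   6  |    3 ]
[ 0   0  -2  -4  |  -11 ]
[ 0   0   0  -1  |   11 ]

REF = [4 -1 3 -1 -2; 0 -1 4 6 3; 0 0 -2 -4 -11; 0 0 0 -1 11]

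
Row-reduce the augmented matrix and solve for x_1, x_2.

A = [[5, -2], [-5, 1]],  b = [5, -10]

Forward elimination on [A|b]:
R2 <- R2 - (-1)*R1:  [  0  -1  -5 ]
Row echelon form:
[ 5  -2  |   5 ]
[ 0  -1  |  -5 ]
Back-substitution:
x_2 = (-5) / -1 = 5
x_1 = (5 - (-2)*(5)) / 5 = 3

(3, 5)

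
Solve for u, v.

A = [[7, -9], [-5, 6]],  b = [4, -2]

(-2, -2)

Forward elimination on [A|b]:
R2 <- R2 - (-5/7)*R1:  [    0  -3/7   6/7 ]
Row echelon form:
[ 7    -9  |    4 ]
[ 0  -3/7  |  6/7 ]
Back-substitution:
v = (6/7) / (-3/7) = -2
u = (4 - (-9)*(-2)) / 7 = -2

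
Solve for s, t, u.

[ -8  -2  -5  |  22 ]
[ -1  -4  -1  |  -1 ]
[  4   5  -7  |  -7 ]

Forward elimination on [A|b]:
R2 <- R2 - (1/8)*R1:  [     0  -15/4   -3/8  -15/4 ]
R3 <- R3 - (-1/2)*R1:  [     0      4  -19/2      4 ]
R3 <- R3 - (-16/15)*R2:  [      0       0  -99/10       0 ]
Row echelon form:
[ -8     -2      -5  |     22 ]
[  0  -15/4    -3/8  |  -15/4 ]
[  0      0  -99/10  |      0 ]
Back-substitution:
u = (0) / (-99/10) = 0
t = (-15/4 - (-3/8)*(0)) / (-15/4) = 1
s = (22 - (-2)*(1) - (-5)*(0)) / -8 = -3

(-3, 1, 0)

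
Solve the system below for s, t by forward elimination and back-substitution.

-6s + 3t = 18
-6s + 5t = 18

(-3, 0)

Forward elimination on [A|b]:
R2 <- R2 - (1)*R1:  [ 0  2  0 ]
Row echelon form:
[ -6  3  |  18 ]
[  0  2  |   0 ]
Back-substitution:
t = (0) / 2 = 0
s = (18 - (3)*(0)) / -6 = -3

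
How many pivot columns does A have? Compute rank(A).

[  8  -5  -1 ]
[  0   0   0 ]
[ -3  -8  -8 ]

Row reduction:
R3 <- R3 - (-3/8)*R1:  [     0  -79/8  -67/8 ]
R2 <-> R3   (pivot in column 2 was zero)
[ 8     -5     -1 ]
[ 0  -79/8  -67/8 ]
[ 0      0      0 ]
Row echelon form:
[ 8     -5     -1 ]
[ 0  -79/8  -67/8 ]
[ 0      0      0 ]
Nonzero rows / pivot columns: 2

rank(A) = 2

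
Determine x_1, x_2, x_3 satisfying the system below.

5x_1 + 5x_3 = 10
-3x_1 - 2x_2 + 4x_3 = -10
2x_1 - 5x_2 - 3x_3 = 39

Forward elimination on [A|b]:
R2 <- R2 - (-3/5)*R1:  [  0  -2   7  -4 ]
R3 <- R3 - (2/5)*R1:  [  0  -5  -5  35 ]
R3 <- R3 - (5/2)*R2:  [     0      0  -45/2     45 ]
Row echelon form:
[ 5   0      5  |  10 ]
[ 0  -2      7  |  -4 ]
[ 0   0  -45/2  |  45 ]
Back-substitution:
x_3 = (45) / (-45/2) = -2
x_2 = (-4 - (7)*(-2)) / -2 = -5
x_1 = (10 - (5)*(-2)) / 5 = 4

(4, -5, -2)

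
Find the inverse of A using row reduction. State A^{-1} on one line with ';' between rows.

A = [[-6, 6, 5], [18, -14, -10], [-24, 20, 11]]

Gauss-Jordan on [A | I]:
R1 <- (1/-6)*R1:  [    1    -1  -5/6  |  -1/6     0     0 ]
R2 <- R2 - (18)*R1:  [ 0  4  5  |  3  1  0 ]
R3 <- R3 - (-24)*R1:  [  0  -4  -9  |  -4   0   1 ]
R2 <- (1/4)*R2:  [   0    1  5/4  |  3/4  1/4    0 ]
R1 <- R1 - (-1)*R2:  [    1     0  5/12  |  7/12   1/4     0 ]
R3 <- R3 - (-4)*R2:  [  0   0  -4  |  -1   1   1 ]
R3 <- (1/-4)*R3:  [    0     0     1  |   1/4  -1/4  -1/4 ]
R1 <- R1 - (5/12)*R3:  [     1      0      0  |  23/48  17/48   5/48 ]
R2 <- R2 - (5/4)*R3:  [    0     1     0  |  7/16  9/16  5/16 ]
Right block of [I | A^{-1}] is the inverse:
[ 23/48  17/48  5/48 ]
[  7/16   9/16  5/16 ]
[   1/4   -1/4  -1/4 ]

inverse = [23/48 17/48 5/48; 7/16 9/16 5/16; 1/4 -1/4 -1/4]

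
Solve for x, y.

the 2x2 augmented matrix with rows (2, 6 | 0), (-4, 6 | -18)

Forward elimination on [A|b]:
R2 <- R2 - (-2)*R1:  [   0   18  -18 ]
Row echelon form:
[ 2   6  |    0 ]
[ 0  18  |  -18 ]
Back-substitution:
y = (-18) / 18 = -1
x = (0 - (6)*(-1)) / 2 = 3

(3, -1)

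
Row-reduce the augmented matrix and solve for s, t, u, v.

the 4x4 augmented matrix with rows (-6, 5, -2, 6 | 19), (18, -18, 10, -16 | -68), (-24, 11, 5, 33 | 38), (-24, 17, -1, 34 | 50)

Forward elimination on [A|b]:
R2 <- R2 - (-3)*R1:  [   0   -3    4    2  -11 ]
R3 <- R3 - (4)*R1:  [   0   -9   13    9  -38 ]
R4 <- R4 - (4)*R1:  [   0   -3    7   10  -26 ]
R3 <- R3 - (3)*R2:  [  0   0   1   3  -5 ]
R4 <- R4 - (1)*R2:  [   0    0    3    8  -15 ]
R4 <- R4 - (3)*R3:  [  0   0   0  -1   0 ]
Row echelon form:
[ -6   5  -2   6  |   19 ]
[  0  -3   4   2  |  -11 ]
[  0   0   1   3  |   -5 ]
[  0   0   0  -1  |    0 ]
Back-substitution:
v = (0) / -1 = 0
u = (-5 - (3)*(0)) / 1 = -5
t = (-11 - (4)*(-5) - (2)*(0)) / -3 = -3
s = (19 - (5)*(-3) - (-2)*(-5) - (6)*(0)) / -6 = -4

(-4, -3, -5, 0)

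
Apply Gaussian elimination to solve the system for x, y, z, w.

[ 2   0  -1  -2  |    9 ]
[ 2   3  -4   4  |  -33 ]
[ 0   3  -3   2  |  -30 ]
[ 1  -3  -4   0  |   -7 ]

(4, -3, 5, -3)

Forward elimination on [A|b]:
R2 <- R2 - (1)*R1:  [   0    3   -3    6  -42 ]
R4 <- R4 - (1/2)*R1:  [     0     -3   -7/2      1  -23/2 ]
R3 <- R3 - (1)*R2:  [  0   0   0  -4  12 ]
R4 <- R4 - (-1)*R2:  [      0       0   -13/2       7  -107/2 ]
R3 <-> R4   (pivot in column 3 was zero)
[ 2  0     -1  -2       9 ]
[ 0  3     -3   6     -42 ]
[ 0  0  -13/2   7  -107/2 ]
[ 0  0      0  -4      12 ]
Row echelon form:
[ 2  0     -1  -2  |       9 ]
[ 0  3     -3   6  |     -42 ]
[ 0  0  -13/2   7  |  -107/2 ]
[ 0  0      0  -4  |      12 ]
Back-substitution:
w = (12) / -4 = -3
z = (-107/2 - (7)*(-3)) / (-13/2) = 5
y = (-42 - (-3)*(5) - (6)*(-3)) / 3 = -3
x = (9 - (-1)*(5) - (-2)*(-3)) / 2 = 4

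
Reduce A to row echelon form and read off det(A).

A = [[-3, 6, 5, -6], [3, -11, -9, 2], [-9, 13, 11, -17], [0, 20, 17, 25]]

det(A) = -75

Forward elimination:
R2 <- R2 - (-1)*R1:  [  0  -5  -4  -4 ]
R3 <- R3 - (3)*R1:  [  0  -5  -4   1 ]
R3 <- R3 - (1)*R2:  [ 0  0  0  5 ]
R4 <- R4 - (-4)*R2:  [ 0  0  1  9 ]
R3 <-> R4   (pivot in column 3 was zero)
[ -3   6   5  -6 ]
[  0  -5  -4  -4 ]
[  0   0   1   9 ]
[  0   0   0   5 ]
Upper-triangular form:
[ -3   6   5  -6 ]
[  0  -5  -4  -4 ]
[  0   0   1   9 ]
[  0   0   0   5 ]
det(A) = (-1)^1 * (-3) * (-5) * (1) * (5) = -75  (1 row swap -> sign -1)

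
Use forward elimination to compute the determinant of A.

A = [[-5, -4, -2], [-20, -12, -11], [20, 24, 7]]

det(A) = -100

Forward elimination:
R2 <- R2 - (4)*R1:  [  0   4  -3 ]
R3 <- R3 - (-4)*R1:  [  0   8  -1 ]
R3 <- R3 - (2)*R2:  [ 0  0  5 ]
Upper-triangular form:
[ -5  -4  -2 ]
[  0   4  -3 ]
[  0   0   5 ]
det(A) = (-1)^0 * (-5) * (4) * (5) = -100  (0 row swaps -> sign +1)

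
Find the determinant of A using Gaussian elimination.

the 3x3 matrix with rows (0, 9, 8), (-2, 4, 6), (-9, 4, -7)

Forward elimination:
R1 <-> R2   (pivot in column 1 was zero)
[ -2  4   6 ]
[  0  9   8 ]
[ -9  4  -7 ]
R3 <- R3 - (9/2)*R1:  [   0  -14  -34 ]
R3 <- R3 - (-14/9)*R2:  [      0       0  -194/9 ]
Upper-triangular form:
[ -2  4       6 ]
[  0  9       8 ]
[  0  0  -194/9 ]
det(A) = (-1)^1 * (-2) * (9) * (-194/9) = -388  (1 row swap -> sign -1)

det(A) = -388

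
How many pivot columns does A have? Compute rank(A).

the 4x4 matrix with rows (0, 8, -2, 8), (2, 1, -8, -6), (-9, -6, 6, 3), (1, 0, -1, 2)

Row reduction:
R1 <-> R2   (pivot in column 1 was zero)
[  2   1  -8  -6 ]
[  0   8  -2   8 ]
[ -9  -6   6   3 ]
[  1   0  -1   2 ]
R3 <- R3 - (-9/2)*R1:  [    0  -3/2   -30   -24 ]
R4 <- R4 - (1/2)*R1:  [    0  -1/2     3     5 ]
R3 <- R3 - (-3/16)*R2:  [      0       0  -243/8   -45/2 ]
R4 <- R4 - (-1/16)*R2:  [    0     0  23/8  11/2 ]
R4 <- R4 - (-23/243)*R3:  [     0      0      0  91/27 ]
Row echelon form:
[ 2  1      -8     -6 ]
[ 0  8      -2      8 ]
[ 0  0  -243/8  -45/2 ]
[ 0  0       0  91/27 ]
Nonzero rows / pivot columns: 4

rank(A) = 4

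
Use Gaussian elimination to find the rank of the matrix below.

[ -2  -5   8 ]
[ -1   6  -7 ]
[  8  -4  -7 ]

rank(A) = 3

Row reduction:
R2 <- R2 - (1/2)*R1:  [    0  17/2   -11 ]
R3 <- R3 - (-4)*R1:  [   0  -24   25 ]
R3 <- R3 - (-48/17)*R2:  [       0        0  -103/17 ]
Row echelon form:
[ -2    -5        8 ]
[  0  17/2      -11 ]
[  0     0  -103/17 ]
Nonzero rows / pivot columns: 3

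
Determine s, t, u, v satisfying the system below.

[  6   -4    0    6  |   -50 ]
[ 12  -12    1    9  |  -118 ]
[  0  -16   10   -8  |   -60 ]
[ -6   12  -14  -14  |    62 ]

Forward elimination on [A|b]:
R2 <- R2 - (2)*R1:  [   0   -4    1   -3  -18 ]
R4 <- R4 - (-1)*R1:  [   0    8  -14   -8   12 ]
R3 <- R3 - (4)*R2:  [  0   0   6   4  12 ]
R4 <- R4 - (-2)*R2:  [   0    0  -12  -14  -24 ]
R4 <- R4 - (-2)*R3:  [  0   0   0  -6   0 ]
Row echelon form:
[ 6  -4  0   6  |  -50 ]
[ 0  -4  1  -3  |  -18 ]
[ 0   0  6   4  |   12 ]
[ 0   0  0  -6  |    0 ]
Back-substitution:
v = (0) / -6 = 0
u = (12 - (4)*(0)) / 6 = 2
t = (-18 - (1)*(2) - (-3)*(0)) / -4 = 5
s = (-50 - (-4)*(5) - (6)*(0)) / 6 = -5

(-5, 5, 2, 0)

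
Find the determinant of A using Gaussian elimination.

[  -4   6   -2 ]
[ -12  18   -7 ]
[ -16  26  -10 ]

det(A) = -8

Forward elimination:
R2 <- R2 - (3)*R1:  [  0   0  -1 ]
R3 <- R3 - (4)*R1:  [  0   2  -2 ]
R2 <-> R3   (pivot in column 2 was zero)
[ -4  6  -2 ]
[  0  2  -2 ]
[  0  0  -1 ]
Upper-triangular form:
[ -4  6  -2 ]
[  0  2  -2 ]
[  0  0  -1 ]
det(A) = (-1)^1 * (-4) * (2) * (-1) = -8  (1 row swap -> sign -1)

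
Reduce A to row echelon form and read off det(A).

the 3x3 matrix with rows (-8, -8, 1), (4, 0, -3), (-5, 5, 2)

det(A) = -156

Forward elimination:
R2 <- R2 - (-1/2)*R1:  [    0    -4  -5/2 ]
R3 <- R3 - (5/8)*R1:  [    0    10  11/8 ]
R3 <- R3 - (-5/2)*R2:  [     0      0  -39/8 ]
Upper-triangular form:
[ -8  -8      1 ]
[  0  -4   -5/2 ]
[  0   0  -39/8 ]
det(A) = (-1)^0 * (-8) * (-4) * (-39/8) = -156  (0 row swaps -> sign +1)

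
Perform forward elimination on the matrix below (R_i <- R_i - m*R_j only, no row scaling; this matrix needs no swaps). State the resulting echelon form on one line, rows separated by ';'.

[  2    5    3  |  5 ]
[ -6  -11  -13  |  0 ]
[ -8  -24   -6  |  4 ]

Forward elimination:
R2 <- R2 - (-3)*R1:  [  0   4  -4  15 ]
R3 <- R3 - (-4)*R1:  [  0  -4   6  24 ]
R3 <- R3 - (-1)*R2:  [  0   0   2  39 ]
Row echelon form:
[ 2  5   3  |   5 ]
[ 0  4  -4  |  15 ]
[ 0  0   2  |  39 ]

REF = [2 5 3 5; 0 4 -4 15; 0 0 2 39]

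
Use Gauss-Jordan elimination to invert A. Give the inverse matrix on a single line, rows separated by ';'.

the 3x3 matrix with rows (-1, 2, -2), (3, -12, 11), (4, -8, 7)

Gauss-Jordan on [A | I]:
R1 <- (1/-1)*R1:  [  1  -2   2  |  -1   0   0 ]
R2 <- R2 - (3)*R1:  [  0  -6   5  |   3   1   0 ]
R3 <- R3 - (4)*R1:  [  0   0  -1  |   4   0   1 ]
R2 <- (1/-6)*R2:  [    0     1  -5/6  |  -1/2  -1/6     0 ]
R1 <- R1 - (-2)*R2:  [    1     0   1/3  |    -2  -1/3     0 ]
R3 <- (1/-1)*R3:  [  0   0   1  |  -4   0  -1 ]
R1 <- R1 - (1/3)*R3:  [    1     0     0  |  -2/3  -1/3   1/3 ]
R2 <- R2 - (-5/6)*R3:  [     0      1      0  |  -23/6   -1/6   -5/6 ]
Right block of [I | A^{-1}] is the inverse:
[  -2/3  -1/3   1/3 ]
[ -23/6  -1/6  -5/6 ]
[    -4     0    -1 ]

inverse = [-2/3 -1/3 1/3; -23/6 -1/6 -5/6; -4 0 -1]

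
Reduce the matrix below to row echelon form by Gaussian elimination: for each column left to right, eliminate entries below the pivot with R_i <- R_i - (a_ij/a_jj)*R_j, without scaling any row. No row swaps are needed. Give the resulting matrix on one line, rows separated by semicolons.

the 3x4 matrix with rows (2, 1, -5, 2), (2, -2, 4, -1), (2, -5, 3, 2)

Forward elimination:
R2 <- R2 - (1)*R1:  [  0  -3   9  -3 ]
R3 <- R3 - (1)*R1:  [  0  -6   8   0 ]
R3 <- R3 - (2)*R2:  [   0    0  -10    6 ]
Row echelon form:
[ 2   1   -5   2 ]
[ 0  -3    9  -3 ]
[ 0   0  -10   6 ]

REF = [2 1 -5 2; 0 -3 9 -3; 0 0 -10 6]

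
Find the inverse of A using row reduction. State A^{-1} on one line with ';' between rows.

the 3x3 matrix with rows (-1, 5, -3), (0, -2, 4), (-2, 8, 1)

Gauss-Jordan on [A | I]:
R1 <- (1/-1)*R1:  [  1  -5   3  |  -1   0   0 ]
R3 <- R3 - (-2)*R1:  [  0  -2   7  |  -2   0   1 ]
R2 <- (1/-2)*R2:  [    0     1    -2  |     0  -1/2     0 ]
R1 <- R1 - (-5)*R2:  [    1     0    -7  |    -1  -5/2     0 ]
R3 <- R3 - (-2)*R2:  [  0   0   3  |  -2  -1   1 ]
R3 <- (1/3)*R3:  [    0     0     1  |  -2/3  -1/3   1/3 ]
R1 <- R1 - (-7)*R3:  [     1      0      0  |  -17/3  -29/6    7/3 ]
R2 <- R2 - (-2)*R3:  [    0     1     0  |  -4/3  -7/6   2/3 ]
Right block of [I | A^{-1}] is the inverse:
[ -17/3  -29/6  7/3 ]
[  -4/3   -7/6  2/3 ]
[  -2/3   -1/3  1/3 ]

inverse = [-17/3 -29/6 7/3; -4/3 -7/6 2/3; -2/3 -1/3 1/3]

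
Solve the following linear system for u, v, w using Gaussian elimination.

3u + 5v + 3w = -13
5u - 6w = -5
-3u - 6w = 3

Forward elimination on [A|b]:
R2 <- R2 - (5/3)*R1:  [     0  -25/3    -11   50/3 ]
R3 <- R3 - (-1)*R1:  [   0    5   -3  -10 ]
R3 <- R3 - (-3/5)*R2:  [     0      0  -48/5      0 ]
Row echelon form:
[ 3      5      3  |   -13 ]
[ 0  -25/3    -11  |  50/3 ]
[ 0      0  -48/5  |     0 ]
Back-substitution:
w = (0) / (-48/5) = 0
v = (50/3 - (-11)*(0)) / (-25/3) = -2
u = (-13 - (5)*(-2) - (3)*(0)) / 3 = -1

(-1, -2, 0)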